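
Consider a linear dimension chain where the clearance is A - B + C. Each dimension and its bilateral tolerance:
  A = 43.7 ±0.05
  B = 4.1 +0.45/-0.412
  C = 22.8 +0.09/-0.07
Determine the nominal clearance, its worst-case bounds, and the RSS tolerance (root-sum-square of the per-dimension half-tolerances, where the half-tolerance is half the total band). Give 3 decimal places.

Stack each dimension's contribution:
  +A: nom +43.700 → Σnom=43.700; wc +0.050/-0.050 → slack +0.050/-0.050; half-tol=0.050, Σhalf²=0.002500
  -B: nom -4.100 → Σnom=39.600; wc +0.412/-0.450 → slack +0.462/-0.500; half-tol=0.431, Σhalf²=0.188261
  +C: nom +22.800 → Σnom=62.400; wc +0.090/-0.070 → slack +0.552/-0.570; half-tol=0.080, Σhalf²=0.194661
Nominal = 62.400. Worst-case = [62.400 - 0.570, 62.400 + 0.552] = [61.830, 62.952]. RSS = √0.194661 = 0.441.

nominal=62.400 wc=[61.830,62.952] rss=0.441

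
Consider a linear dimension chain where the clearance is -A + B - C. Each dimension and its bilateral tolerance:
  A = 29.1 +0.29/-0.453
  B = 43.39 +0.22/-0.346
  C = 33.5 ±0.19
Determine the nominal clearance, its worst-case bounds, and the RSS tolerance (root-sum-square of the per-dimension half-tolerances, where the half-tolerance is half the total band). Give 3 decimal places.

Stack each dimension's contribution:
  -A: nom -29.100 → Σnom=-29.100; wc +0.453/-0.290 → slack +0.453/-0.290; half-tol=0.371, Σhalf²=0.138012
  +B: nom +43.390 → Σnom=14.290; wc +0.220/-0.346 → slack +0.673/-0.636; half-tol=0.283, Σhalf²=0.218101
  -C: nom -33.500 → Σnom=-19.210; wc +0.190/-0.190 → slack +0.863/-0.826; half-tol=0.190, Σhalf²=0.254201
Nominal = -19.210. Worst-case = [-19.210 - 0.826, -19.210 + 0.863] = [-20.036, -18.347]. RSS = √0.254201 = 0.504.

nominal=-19.210 wc=[-20.036,-18.347] rss=0.504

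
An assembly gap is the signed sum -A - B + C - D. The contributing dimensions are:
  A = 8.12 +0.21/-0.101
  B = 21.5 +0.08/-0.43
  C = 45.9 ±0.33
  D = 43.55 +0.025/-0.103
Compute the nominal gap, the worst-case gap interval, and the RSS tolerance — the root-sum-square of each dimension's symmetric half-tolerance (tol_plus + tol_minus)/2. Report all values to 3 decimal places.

nominal=-27.270 wc=[-27.915,-26.306] rss=0.450

Stack each dimension's contribution:
  -A: nom -8.120 → Σnom=-8.120; wc +0.101/-0.210 → slack +0.101/-0.210; half-tol=0.155, Σhalf²=0.024180
  -B: nom -21.500 → Σnom=-29.620; wc +0.430/-0.080 → slack +0.531/-0.290; half-tol=0.255, Σhalf²=0.089205
  +C: nom +45.900 → Σnom=16.280; wc +0.330/-0.330 → slack +0.861/-0.620; half-tol=0.330, Σhalf²=0.198105
  -D: nom -43.550 → Σnom=-27.270; wc +0.103/-0.025 → slack +0.964/-0.645; half-tol=0.064, Σhalf²=0.202201
Nominal = -27.270. Worst-case = [-27.270 - 0.645, -27.270 + 0.964] = [-27.915, -26.306]. RSS = √0.202201 = 0.450.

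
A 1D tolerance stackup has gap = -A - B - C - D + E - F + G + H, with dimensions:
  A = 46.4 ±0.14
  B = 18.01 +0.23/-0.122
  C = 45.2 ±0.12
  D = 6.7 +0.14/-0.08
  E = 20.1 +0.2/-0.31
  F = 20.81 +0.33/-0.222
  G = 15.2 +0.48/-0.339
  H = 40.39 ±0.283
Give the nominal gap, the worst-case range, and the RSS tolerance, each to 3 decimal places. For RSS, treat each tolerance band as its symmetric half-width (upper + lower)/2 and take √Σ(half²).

nominal=-61.430 wc=[-63.322,-59.783] rss=0.683

Stack each dimension's contribution:
  -A: nom -46.400 → Σnom=-46.400; wc +0.140/-0.140 → slack +0.140/-0.140; half-tol=0.140, Σhalf²=0.019600
  -B: nom -18.010 → Σnom=-64.410; wc +0.122/-0.230 → slack +0.262/-0.370; half-tol=0.176, Σhalf²=0.050576
  -C: nom -45.200 → Σnom=-109.610; wc +0.120/-0.120 → slack +0.382/-0.490; half-tol=0.120, Σhalf²=0.064976
  -D: nom -6.700 → Σnom=-116.310; wc +0.080/-0.140 → slack +0.462/-0.630; half-tol=0.110, Σhalf²=0.077076
  +E: nom +20.100 → Σnom=-96.210; wc +0.200/-0.310 → slack +0.662/-0.940; half-tol=0.255, Σhalf²=0.142101
  -F: nom -20.810 → Σnom=-117.020; wc +0.222/-0.330 → slack +0.884/-1.270; half-tol=0.276, Σhalf²=0.218277
  +G: nom +15.200 → Σnom=-101.820; wc +0.480/-0.339 → slack +1.364/-1.609; half-tol=0.409, Σhalf²=0.385967
  +H: nom +40.390 → Σnom=-61.430; wc +0.283/-0.283 → slack +1.647/-1.892; half-tol=0.283, Σhalf²=0.466056
Nominal = -61.430. Worst-case = [-61.430 - 1.892, -61.430 + 1.647] = [-63.322, -59.783]. RSS = √0.466056 = 0.683.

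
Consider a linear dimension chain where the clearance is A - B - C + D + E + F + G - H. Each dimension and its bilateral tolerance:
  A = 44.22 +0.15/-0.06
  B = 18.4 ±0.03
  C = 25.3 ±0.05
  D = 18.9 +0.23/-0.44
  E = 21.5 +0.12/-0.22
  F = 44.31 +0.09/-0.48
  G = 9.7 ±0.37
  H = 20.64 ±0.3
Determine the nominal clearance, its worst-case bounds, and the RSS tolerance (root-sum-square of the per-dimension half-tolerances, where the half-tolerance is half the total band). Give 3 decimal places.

Stack each dimension's contribution:
  +A: nom +44.220 → Σnom=44.220; wc +0.150/-0.060 → slack +0.150/-0.060; half-tol=0.105, Σhalf²=0.011025
  -B: nom -18.400 → Σnom=25.820; wc +0.030/-0.030 → slack +0.180/-0.090; half-tol=0.030, Σhalf²=0.011925
  -C: nom -25.300 → Σnom=0.520; wc +0.050/-0.050 → slack +0.230/-0.140; half-tol=0.050, Σhalf²=0.014425
  +D: nom +18.900 → Σnom=19.420; wc +0.230/-0.440 → slack +0.460/-0.580; half-tol=0.335, Σhalf²=0.126650
  +E: nom +21.500 → Σnom=40.920; wc +0.120/-0.220 → slack +0.580/-0.800; half-tol=0.170, Σhalf²=0.155550
  +F: nom +44.310 → Σnom=85.230; wc +0.090/-0.480 → slack +0.670/-1.280; half-tol=0.285, Σhalf²=0.236775
  +G: nom +9.700 → Σnom=94.930; wc +0.370/-0.370 → slack +1.040/-1.650; half-tol=0.370, Σhalf²=0.373675
  -H: nom -20.640 → Σnom=74.290; wc +0.300/-0.300 → slack +1.340/-1.950; half-tol=0.300, Σhalf²=0.463675
Nominal = 74.290. Worst-case = [74.290 - 1.950, 74.290 + 1.340] = [72.340, 75.630]. RSS = √0.463675 = 0.681.

nominal=74.290 wc=[72.340,75.630] rss=0.681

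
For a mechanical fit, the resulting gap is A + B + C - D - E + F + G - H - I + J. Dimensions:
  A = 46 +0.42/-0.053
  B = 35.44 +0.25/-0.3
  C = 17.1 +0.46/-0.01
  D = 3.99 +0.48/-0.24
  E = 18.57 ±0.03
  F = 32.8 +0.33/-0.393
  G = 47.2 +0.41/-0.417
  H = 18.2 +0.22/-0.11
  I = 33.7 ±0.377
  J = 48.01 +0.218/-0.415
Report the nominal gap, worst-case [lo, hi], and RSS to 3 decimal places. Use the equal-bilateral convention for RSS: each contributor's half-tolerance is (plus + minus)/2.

Stack each dimension's contribution:
  +A: nom +46.000 → Σnom=46.000; wc +0.420/-0.053 → slack +0.420/-0.053; half-tol=0.236, Σhalf²=0.055932
  +B: nom +35.440 → Σnom=81.440; wc +0.250/-0.300 → slack +0.670/-0.353; half-tol=0.275, Σhalf²=0.131557
  +C: nom +17.100 → Σnom=98.540; wc +0.460/-0.010 → slack +1.130/-0.363; half-tol=0.235, Σhalf²=0.186782
  -D: nom -3.990 → Σnom=94.550; wc +0.240/-0.480 → slack +1.370/-0.843; half-tol=0.360, Σhalf²=0.316382
  -E: nom -18.570 → Σnom=75.980; wc +0.030/-0.030 → slack +1.400/-0.873; half-tol=0.030, Σhalf²=0.317282
  +F: nom +32.800 → Σnom=108.780; wc +0.330/-0.393 → slack +1.730/-1.266; half-tol=0.362, Σhalf²=0.447965
  +G: nom +47.200 → Σnom=155.980; wc +0.410/-0.417 → slack +2.140/-1.683; half-tol=0.413, Σhalf²=0.618947
  -H: nom -18.200 → Σnom=137.780; wc +0.110/-0.220 → slack +2.250/-1.903; half-tol=0.165, Σhalf²=0.646172
  -I: nom -33.700 → Σnom=104.080; wc +0.377/-0.377 → slack +2.627/-2.280; half-tol=0.377, Σhalf²=0.788301
  +J: nom +48.010 → Σnom=152.090; wc +0.218/-0.415 → slack +2.845/-2.695; half-tol=0.317, Σhalf²=0.888473
Nominal = 152.090. Worst-case = [152.090 - 2.695, 152.090 + 2.845] = [149.395, 154.935]. RSS = √0.888473 = 0.943.

nominal=152.090 wc=[149.395,154.935] rss=0.943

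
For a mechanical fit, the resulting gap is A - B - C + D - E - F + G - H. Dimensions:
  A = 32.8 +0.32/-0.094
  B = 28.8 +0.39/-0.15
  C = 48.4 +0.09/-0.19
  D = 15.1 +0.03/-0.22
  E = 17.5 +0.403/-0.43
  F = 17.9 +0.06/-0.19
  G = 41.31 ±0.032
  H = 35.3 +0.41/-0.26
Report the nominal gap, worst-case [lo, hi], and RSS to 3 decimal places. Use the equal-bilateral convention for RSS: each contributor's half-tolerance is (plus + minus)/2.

nominal=-58.690 wc=[-60.389,-57.088] rss=0.673

Stack each dimension's contribution:
  +A: nom +32.800 → Σnom=32.800; wc +0.320/-0.094 → slack +0.320/-0.094; half-tol=0.207, Σhalf²=0.042849
  -B: nom -28.800 → Σnom=4.000; wc +0.150/-0.390 → slack +0.470/-0.484; half-tol=0.270, Σhalf²=0.115749
  -C: nom -48.400 → Σnom=-44.400; wc +0.190/-0.090 → slack +0.660/-0.574; half-tol=0.140, Σhalf²=0.135349
  +D: nom +15.100 → Σnom=-29.300; wc +0.030/-0.220 → slack +0.690/-0.794; half-tol=0.125, Σhalf²=0.150974
  -E: nom -17.500 → Σnom=-46.800; wc +0.430/-0.403 → slack +1.120/-1.197; half-tol=0.416, Σhalf²=0.324446
  -F: nom -17.900 → Σnom=-64.700; wc +0.190/-0.060 → slack +1.310/-1.257; half-tol=0.125, Σhalf²=0.340071
  +G: nom +41.310 → Σnom=-23.390; wc +0.032/-0.032 → slack +1.342/-1.289; half-tol=0.032, Σhalf²=0.341095
  -H: nom -35.300 → Σnom=-58.690; wc +0.260/-0.410 → slack +1.602/-1.699; half-tol=0.335, Σhalf²=0.453320
Nominal = -58.690. Worst-case = [-58.690 - 1.699, -58.690 + 1.602] = [-60.389, -57.088]. RSS = √0.453320 = 0.673.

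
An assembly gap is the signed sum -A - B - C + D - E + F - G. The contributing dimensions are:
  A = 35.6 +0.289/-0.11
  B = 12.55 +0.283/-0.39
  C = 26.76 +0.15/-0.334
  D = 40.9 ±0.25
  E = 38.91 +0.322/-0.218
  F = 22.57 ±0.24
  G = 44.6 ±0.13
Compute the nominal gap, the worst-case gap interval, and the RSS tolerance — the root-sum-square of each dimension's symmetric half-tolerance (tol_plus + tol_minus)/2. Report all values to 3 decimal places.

Stack each dimension's contribution:
  -A: nom -35.600 → Σnom=-35.600; wc +0.110/-0.289 → slack +0.110/-0.289; half-tol=0.199, Σhalf²=0.039800
  -B: nom -12.550 → Σnom=-48.150; wc +0.390/-0.283 → slack +0.500/-0.572; half-tol=0.337, Σhalf²=0.153033
  -C: nom -26.760 → Σnom=-74.910; wc +0.334/-0.150 → slack +0.834/-0.722; half-tol=0.242, Σhalf²=0.211597
  +D: nom +40.900 → Σnom=-34.010; wc +0.250/-0.250 → slack +1.084/-0.972; half-tol=0.250, Σhalf²=0.274097
  -E: nom -38.910 → Σnom=-72.920; wc +0.218/-0.322 → slack +1.302/-1.294; half-tol=0.270, Σhalf²=0.346997
  +F: nom +22.570 → Σnom=-50.350; wc +0.240/-0.240 → slack +1.542/-1.534; half-tol=0.240, Σhalf²=0.404597
  -G: nom -44.600 → Σnom=-94.950; wc +0.130/-0.130 → slack +1.672/-1.664; half-tol=0.130, Σhalf²=0.421497
Nominal = -94.950. Worst-case = [-94.950 - 1.664, -94.950 + 1.672] = [-96.614, -93.278]. RSS = √0.421497 = 0.649.

nominal=-94.950 wc=[-96.614,-93.278] rss=0.649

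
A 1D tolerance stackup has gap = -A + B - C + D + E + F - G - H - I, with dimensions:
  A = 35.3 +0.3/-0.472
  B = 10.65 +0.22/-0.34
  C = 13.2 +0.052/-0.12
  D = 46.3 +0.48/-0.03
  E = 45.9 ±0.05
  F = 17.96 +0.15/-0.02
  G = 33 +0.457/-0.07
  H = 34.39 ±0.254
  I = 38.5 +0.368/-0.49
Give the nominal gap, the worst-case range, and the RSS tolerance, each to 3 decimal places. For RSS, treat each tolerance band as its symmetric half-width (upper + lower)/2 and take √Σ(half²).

nominal=-33.580 wc=[-35.451,-31.274] rss=0.792

Stack each dimension's contribution:
  -A: nom -35.300 → Σnom=-35.300; wc +0.472/-0.300 → slack +0.472/-0.300; half-tol=0.386, Σhalf²=0.148996
  +B: nom +10.650 → Σnom=-24.650; wc +0.220/-0.340 → slack +0.692/-0.640; half-tol=0.280, Σhalf²=0.227396
  -C: nom -13.200 → Σnom=-37.850; wc +0.120/-0.052 → slack +0.812/-0.692; half-tol=0.086, Σhalf²=0.234792
  +D: nom +46.300 → Σnom=8.450; wc +0.480/-0.030 → slack +1.292/-0.722; half-tol=0.255, Σhalf²=0.299817
  +E: nom +45.900 → Σnom=54.350; wc +0.050/-0.050 → slack +1.342/-0.772; half-tol=0.050, Σhalf²=0.302317
  +F: nom +17.960 → Σnom=72.310; wc +0.150/-0.020 → slack +1.492/-0.792; half-tol=0.085, Σhalf²=0.309542
  -G: nom -33.000 → Σnom=39.310; wc +0.070/-0.457 → slack +1.562/-1.249; half-tol=0.264, Σhalf²=0.378974
  -H: nom -34.390 → Σnom=4.920; wc +0.254/-0.254 → slack +1.816/-1.503; half-tol=0.254, Σhalf²=0.443490
  -I: nom -38.500 → Σnom=-33.580; wc +0.490/-0.368 → slack +2.306/-1.871; half-tol=0.429, Σhalf²=0.627531
Nominal = -33.580. Worst-case = [-33.580 - 1.871, -33.580 + 2.306] = [-35.451, -31.274]. RSS = √0.627531 = 0.792.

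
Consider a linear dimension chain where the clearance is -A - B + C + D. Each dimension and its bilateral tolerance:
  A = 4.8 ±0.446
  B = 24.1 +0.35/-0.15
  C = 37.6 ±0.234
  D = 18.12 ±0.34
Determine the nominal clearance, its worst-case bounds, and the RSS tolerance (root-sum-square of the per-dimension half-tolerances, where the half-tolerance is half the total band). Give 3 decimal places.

nominal=26.820 wc=[25.450,27.990] rss=0.657

Stack each dimension's contribution:
  -A: nom -4.800 → Σnom=-4.800; wc +0.446/-0.446 → slack +0.446/-0.446; half-tol=0.446, Σhalf²=0.198916
  -B: nom -24.100 → Σnom=-28.900; wc +0.150/-0.350 → slack +0.596/-0.796; half-tol=0.250, Σhalf²=0.261416
  +C: nom +37.600 → Σnom=8.700; wc +0.234/-0.234 → slack +0.830/-1.030; half-tol=0.234, Σhalf²=0.316172
  +D: nom +18.120 → Σnom=26.820; wc +0.340/-0.340 → slack +1.170/-1.370; half-tol=0.340, Σhalf²=0.431772
Nominal = 26.820. Worst-case = [26.820 - 1.370, 26.820 + 1.170] = [25.450, 27.990]. RSS = √0.431772 = 0.657.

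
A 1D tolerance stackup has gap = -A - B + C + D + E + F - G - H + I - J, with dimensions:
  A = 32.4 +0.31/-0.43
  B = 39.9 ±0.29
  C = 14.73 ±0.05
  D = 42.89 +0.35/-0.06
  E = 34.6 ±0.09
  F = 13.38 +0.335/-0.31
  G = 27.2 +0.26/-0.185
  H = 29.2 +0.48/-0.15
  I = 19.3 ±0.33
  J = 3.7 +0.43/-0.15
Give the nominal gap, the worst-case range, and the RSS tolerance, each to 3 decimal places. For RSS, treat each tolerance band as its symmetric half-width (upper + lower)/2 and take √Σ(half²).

Stack each dimension's contribution:
  -A: nom -32.400 → Σnom=-32.400; wc +0.430/-0.310 → slack +0.430/-0.310; half-tol=0.370, Σhalf²=0.136900
  -B: nom -39.900 → Σnom=-72.300; wc +0.290/-0.290 → slack +0.720/-0.600; half-tol=0.290, Σhalf²=0.221000
  +C: nom +14.730 → Σnom=-57.570; wc +0.050/-0.050 → slack +0.770/-0.650; half-tol=0.050, Σhalf²=0.223500
  +D: nom +42.890 → Σnom=-14.680; wc +0.350/-0.060 → slack +1.120/-0.710; half-tol=0.205, Σhalf²=0.265525
  +E: nom +34.600 → Σnom=19.920; wc +0.090/-0.090 → slack +1.210/-0.800; half-tol=0.090, Σhalf²=0.273625
  +F: nom +13.380 → Σnom=33.300; wc +0.335/-0.310 → slack +1.545/-1.110; half-tol=0.323, Σhalf²=0.377631
  -G: nom -27.200 → Σnom=6.100; wc +0.185/-0.260 → slack +1.730/-1.370; half-tol=0.223, Σhalf²=0.427137
  -H: nom -29.200 → Σnom=-23.100; wc +0.150/-0.480 → slack +1.880/-1.850; half-tol=0.315, Σhalf²=0.526362
  +I: nom +19.300 → Σnom=-3.800; wc +0.330/-0.330 → slack +2.210/-2.180; half-tol=0.330, Σhalf²=0.635262
  -J: nom -3.700 → Σnom=-7.500; wc +0.150/-0.430 → slack +2.360/-2.610; half-tol=0.290, Σhalf²=0.719362
Nominal = -7.500. Worst-case = [-7.500 - 2.610, -7.500 + 2.360] = [-10.110, -5.140]. RSS = √0.719362 = 0.848.

nominal=-7.500 wc=[-10.110,-5.140] rss=0.848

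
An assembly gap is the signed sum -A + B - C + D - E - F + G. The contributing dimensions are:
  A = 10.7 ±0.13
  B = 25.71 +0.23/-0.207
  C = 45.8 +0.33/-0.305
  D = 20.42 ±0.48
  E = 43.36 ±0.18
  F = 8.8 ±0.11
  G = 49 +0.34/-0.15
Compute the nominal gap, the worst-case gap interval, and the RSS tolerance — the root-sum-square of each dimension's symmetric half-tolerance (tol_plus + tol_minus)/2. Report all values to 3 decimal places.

nominal=-13.530 wc=[-15.117,-11.755] rss=0.707

Stack each dimension's contribution:
  -A: nom -10.700 → Σnom=-10.700; wc +0.130/-0.130 → slack +0.130/-0.130; half-tol=0.130, Σhalf²=0.016900
  +B: nom +25.710 → Σnom=15.010; wc +0.230/-0.207 → slack +0.360/-0.337; half-tol=0.218, Σhalf²=0.064642
  -C: nom -45.800 → Σnom=-30.790; wc +0.305/-0.330 → slack +0.665/-0.667; half-tol=0.318, Σhalf²=0.165448
  +D: nom +20.420 → Σnom=-10.370; wc +0.480/-0.480 → slack +1.145/-1.147; half-tol=0.480, Σhalf²=0.395848
  -E: nom -43.360 → Σnom=-53.730; wc +0.180/-0.180 → slack +1.325/-1.327; half-tol=0.180, Σhalf²=0.428248
  -F: nom -8.800 → Σnom=-62.530; wc +0.110/-0.110 → slack +1.435/-1.437; half-tol=0.110, Σhalf²=0.440348
  +G: nom +49.000 → Σnom=-13.530; wc +0.340/-0.150 → slack +1.775/-1.587; half-tol=0.245, Σhalf²=0.500374
Nominal = -13.530. Worst-case = [-13.530 - 1.587, -13.530 + 1.775] = [-15.117, -11.755]. RSS = √0.500374 = 0.707.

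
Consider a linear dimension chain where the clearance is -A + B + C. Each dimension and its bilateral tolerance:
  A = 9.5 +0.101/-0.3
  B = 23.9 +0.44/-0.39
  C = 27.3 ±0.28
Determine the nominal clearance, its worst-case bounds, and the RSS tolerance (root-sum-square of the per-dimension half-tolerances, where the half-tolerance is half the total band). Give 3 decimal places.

Stack each dimension's contribution:
  -A: nom -9.500 → Σnom=-9.500; wc +0.300/-0.101 → slack +0.300/-0.101; half-tol=0.201, Σhalf²=0.040200
  +B: nom +23.900 → Σnom=14.400; wc +0.440/-0.390 → slack +0.740/-0.491; half-tol=0.415, Σhalf²=0.212425
  +C: nom +27.300 → Σnom=41.700; wc +0.280/-0.280 → slack +1.020/-0.771; half-tol=0.280, Σhalf²=0.290825
Nominal = 41.700. Worst-case = [41.700 - 0.771, 41.700 + 1.020] = [40.929, 42.720]. RSS = √0.290825 = 0.539.

nominal=41.700 wc=[40.929,42.720] rss=0.539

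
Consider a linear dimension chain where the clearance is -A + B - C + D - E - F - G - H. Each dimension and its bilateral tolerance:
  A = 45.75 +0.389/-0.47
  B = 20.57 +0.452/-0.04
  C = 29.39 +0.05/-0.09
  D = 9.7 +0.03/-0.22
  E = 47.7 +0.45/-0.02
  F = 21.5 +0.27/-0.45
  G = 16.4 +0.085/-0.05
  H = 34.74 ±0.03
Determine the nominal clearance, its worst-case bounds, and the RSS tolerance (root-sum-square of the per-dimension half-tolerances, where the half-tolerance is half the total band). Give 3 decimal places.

Stack each dimension's contribution:
  -A: nom -45.750 → Σnom=-45.750; wc +0.470/-0.389 → slack +0.470/-0.389; half-tol=0.429, Σhalf²=0.184470
  +B: nom +20.570 → Σnom=-25.180; wc +0.452/-0.040 → slack +0.922/-0.429; half-tol=0.246, Σhalf²=0.244986
  -C: nom -29.390 → Σnom=-54.570; wc +0.090/-0.050 → slack +1.012/-0.479; half-tol=0.070, Σhalf²=0.249886
  +D: nom +9.700 → Σnom=-44.870; wc +0.030/-0.220 → slack +1.042/-0.699; half-tol=0.125, Σhalf²=0.265511
  -E: nom -47.700 → Σnom=-92.570; wc +0.020/-0.450 → slack +1.062/-1.149; half-tol=0.235, Σhalf²=0.320736
  -F: nom -21.500 → Σnom=-114.070; wc +0.450/-0.270 → slack +1.512/-1.419; half-tol=0.360, Σhalf²=0.450336
  -G: nom -16.400 → Σnom=-130.470; wc +0.050/-0.085 → slack +1.562/-1.504; half-tol=0.068, Σhalf²=0.454892
  -H: nom -34.740 → Σnom=-165.210; wc +0.030/-0.030 → slack +1.592/-1.534; half-tol=0.030, Σhalf²=0.455792
Nominal = -165.210. Worst-case = [-165.210 - 1.534, -165.210 + 1.592] = [-166.744, -163.618]. RSS = √0.455792 = 0.675.

nominal=-165.210 wc=[-166.744,-163.618] rss=0.675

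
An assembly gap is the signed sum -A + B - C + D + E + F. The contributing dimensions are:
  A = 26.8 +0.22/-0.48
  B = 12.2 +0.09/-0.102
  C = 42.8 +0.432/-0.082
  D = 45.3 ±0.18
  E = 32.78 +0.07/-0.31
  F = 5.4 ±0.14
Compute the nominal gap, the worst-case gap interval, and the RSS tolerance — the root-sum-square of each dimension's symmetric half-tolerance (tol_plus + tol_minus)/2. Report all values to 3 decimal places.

Stack each dimension's contribution:
  -A: nom -26.800 → Σnom=-26.800; wc +0.480/-0.220 → slack +0.480/-0.220; half-tol=0.350, Σhalf²=0.122500
  +B: nom +12.200 → Σnom=-14.600; wc +0.090/-0.102 → slack +0.570/-0.322; half-tol=0.096, Σhalf²=0.131716
  -C: nom -42.800 → Σnom=-57.400; wc +0.082/-0.432 → slack +0.652/-0.754; half-tol=0.257, Σhalf²=0.197765
  +D: nom +45.300 → Σnom=-12.100; wc +0.180/-0.180 → slack +0.832/-0.934; half-tol=0.180, Σhalf²=0.230165
  +E: nom +32.780 → Σnom=20.680; wc +0.070/-0.310 → slack +0.902/-1.244; half-tol=0.190, Σhalf²=0.266265
  +F: nom +5.400 → Σnom=26.080; wc +0.140/-0.140 → slack +1.042/-1.384; half-tol=0.140, Σhalf²=0.285865
Nominal = 26.080. Worst-case = [26.080 - 1.384, 26.080 + 1.042] = [24.696, 27.122]. RSS = √0.285865 = 0.535.

nominal=26.080 wc=[24.696,27.122] rss=0.535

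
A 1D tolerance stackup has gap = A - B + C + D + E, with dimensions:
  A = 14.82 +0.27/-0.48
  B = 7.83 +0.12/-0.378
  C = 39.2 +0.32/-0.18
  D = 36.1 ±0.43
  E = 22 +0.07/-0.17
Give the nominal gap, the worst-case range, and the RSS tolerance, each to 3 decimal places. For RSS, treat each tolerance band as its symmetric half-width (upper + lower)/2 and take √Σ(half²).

Stack each dimension's contribution:
  +A: nom +14.820 → Σnom=14.820; wc +0.270/-0.480 → slack +0.270/-0.480; half-tol=0.375, Σhalf²=0.140625
  -B: nom -7.830 → Σnom=6.990; wc +0.378/-0.120 → slack +0.648/-0.600; half-tol=0.249, Σhalf²=0.202626
  +C: nom +39.200 → Σnom=46.190; wc +0.320/-0.180 → slack +0.968/-0.780; half-tol=0.250, Σhalf²=0.265126
  +D: nom +36.100 → Σnom=82.290; wc +0.430/-0.430 → slack +1.398/-1.210; half-tol=0.430, Σhalf²=0.450026
  +E: nom +22.000 → Σnom=104.290; wc +0.070/-0.170 → slack +1.468/-1.380; half-tol=0.120, Σhalf²=0.464426
Nominal = 104.290. Worst-case = [104.290 - 1.380, 104.290 + 1.468] = [102.910, 105.758]. RSS = √0.464426 = 0.681.

nominal=104.290 wc=[102.910,105.758] rss=0.681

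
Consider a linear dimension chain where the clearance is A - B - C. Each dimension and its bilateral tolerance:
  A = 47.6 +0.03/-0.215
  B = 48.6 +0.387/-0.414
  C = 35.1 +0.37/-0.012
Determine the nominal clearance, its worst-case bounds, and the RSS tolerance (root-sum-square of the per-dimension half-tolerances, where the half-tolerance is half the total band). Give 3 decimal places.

nominal=-36.100 wc=[-37.072,-35.644] rss=0.460

Stack each dimension's contribution:
  +A: nom +47.600 → Σnom=47.600; wc +0.030/-0.215 → slack +0.030/-0.215; half-tol=0.122, Σhalf²=0.015006
  -B: nom -48.600 → Σnom=-1.000; wc +0.414/-0.387 → slack +0.444/-0.602; half-tol=0.400, Σhalf²=0.175406
  -C: nom -35.100 → Σnom=-36.100; wc +0.012/-0.370 → slack +0.456/-0.972; half-tol=0.191, Σhalf²=0.211887
Nominal = -36.100. Worst-case = [-36.100 - 0.972, -36.100 + 0.456] = [-37.072, -35.644]. RSS = √0.211887 = 0.460.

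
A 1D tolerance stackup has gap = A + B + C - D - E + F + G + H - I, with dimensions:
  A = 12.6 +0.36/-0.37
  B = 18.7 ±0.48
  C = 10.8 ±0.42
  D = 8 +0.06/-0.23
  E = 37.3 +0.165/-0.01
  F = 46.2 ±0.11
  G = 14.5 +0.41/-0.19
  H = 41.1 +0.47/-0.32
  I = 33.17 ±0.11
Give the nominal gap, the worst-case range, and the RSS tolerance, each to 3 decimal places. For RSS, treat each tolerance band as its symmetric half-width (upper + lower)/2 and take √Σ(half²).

nominal=65.430 wc=[63.205,68.030] rss=0.916

Stack each dimension's contribution:
  +A: nom +12.600 → Σnom=12.600; wc +0.360/-0.370 → slack +0.360/-0.370; half-tol=0.365, Σhalf²=0.133225
  +B: nom +18.700 → Σnom=31.300; wc +0.480/-0.480 → slack +0.840/-0.850; half-tol=0.480, Σhalf²=0.363625
  +C: nom +10.800 → Σnom=42.100; wc +0.420/-0.420 → slack +1.260/-1.270; half-tol=0.420, Σhalf²=0.540025
  -D: nom -8.000 → Σnom=34.100; wc +0.230/-0.060 → slack +1.490/-1.330; half-tol=0.145, Σhalf²=0.561050
  -E: nom -37.300 → Σnom=-3.200; wc +0.010/-0.165 → slack +1.500/-1.495; half-tol=0.088, Σhalf²=0.568706
  +F: nom +46.200 → Σnom=43.000; wc +0.110/-0.110 → slack +1.610/-1.605; half-tol=0.110, Σhalf²=0.580806
  +G: nom +14.500 → Σnom=57.500; wc +0.410/-0.190 → slack +2.020/-1.795; half-tol=0.300, Σhalf²=0.670806
  +H: nom +41.100 → Σnom=98.600; wc +0.470/-0.320 → slack +2.490/-2.115; half-tol=0.395, Σhalf²=0.826831
  -I: nom -33.170 → Σnom=65.430; wc +0.110/-0.110 → slack +2.600/-2.225; half-tol=0.110, Σhalf²=0.838931
Nominal = 65.430. Worst-case = [65.430 - 2.225, 65.430 + 2.600] = [63.205, 68.030]. RSS = √0.838931 = 0.916.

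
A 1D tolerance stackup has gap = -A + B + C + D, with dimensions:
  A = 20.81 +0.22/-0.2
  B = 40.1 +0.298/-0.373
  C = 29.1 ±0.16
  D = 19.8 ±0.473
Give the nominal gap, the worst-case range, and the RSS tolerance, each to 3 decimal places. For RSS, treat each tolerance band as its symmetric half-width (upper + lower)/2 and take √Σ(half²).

nominal=68.190 wc=[66.964,69.321] rss=0.637

Stack each dimension's contribution:
  -A: nom -20.810 → Σnom=-20.810; wc +0.200/-0.220 → slack +0.200/-0.220; half-tol=0.210, Σhalf²=0.044100
  +B: nom +40.100 → Σnom=19.290; wc +0.298/-0.373 → slack +0.498/-0.593; half-tol=0.336, Σhalf²=0.156660
  +C: nom +29.100 → Σnom=48.390; wc +0.160/-0.160 → slack +0.658/-0.753; half-tol=0.160, Σhalf²=0.182260
  +D: nom +19.800 → Σnom=68.190; wc +0.473/-0.473 → slack +1.131/-1.226; half-tol=0.473, Σhalf²=0.405989
Nominal = 68.190. Worst-case = [68.190 - 1.226, 68.190 + 1.131] = [66.964, 69.321]. RSS = √0.405989 = 0.637.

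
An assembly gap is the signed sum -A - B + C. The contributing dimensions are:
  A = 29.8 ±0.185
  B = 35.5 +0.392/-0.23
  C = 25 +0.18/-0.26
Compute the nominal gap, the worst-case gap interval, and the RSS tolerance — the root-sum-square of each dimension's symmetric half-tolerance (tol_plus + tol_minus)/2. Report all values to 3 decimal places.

nominal=-40.300 wc=[-41.137,-39.705] rss=0.423

Stack each dimension's contribution:
  -A: nom -29.800 → Σnom=-29.800; wc +0.185/-0.185 → slack +0.185/-0.185; half-tol=0.185, Σhalf²=0.034225
  -B: nom -35.500 → Σnom=-65.300; wc +0.230/-0.392 → slack +0.415/-0.577; half-tol=0.311, Σhalf²=0.130946
  +C: nom +25.000 → Σnom=-40.300; wc +0.180/-0.260 → slack +0.595/-0.837; half-tol=0.220, Σhalf²=0.179346
Nominal = -40.300. Worst-case = [-40.300 - 0.837, -40.300 + 0.595] = [-41.137, -39.705]. RSS = √0.179346 = 0.423.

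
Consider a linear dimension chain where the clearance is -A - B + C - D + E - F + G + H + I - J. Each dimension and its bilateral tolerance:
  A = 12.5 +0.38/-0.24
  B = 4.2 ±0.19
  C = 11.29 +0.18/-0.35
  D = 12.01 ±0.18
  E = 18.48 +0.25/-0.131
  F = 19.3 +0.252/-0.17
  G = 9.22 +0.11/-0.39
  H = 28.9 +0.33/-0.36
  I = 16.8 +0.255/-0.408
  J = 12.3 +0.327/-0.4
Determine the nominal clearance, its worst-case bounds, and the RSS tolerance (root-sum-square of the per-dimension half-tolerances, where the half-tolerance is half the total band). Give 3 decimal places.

Stack each dimension's contribution:
  -A: nom -12.500 → Σnom=-12.500; wc +0.240/-0.380 → slack +0.240/-0.380; half-tol=0.310, Σhalf²=0.096100
  -B: nom -4.200 → Σnom=-16.700; wc +0.190/-0.190 → slack +0.430/-0.570; half-tol=0.190, Σhalf²=0.132200
  +C: nom +11.290 → Σnom=-5.410; wc +0.180/-0.350 → slack +0.610/-0.920; half-tol=0.265, Σhalf²=0.202425
  -D: nom -12.010 → Σnom=-17.420; wc +0.180/-0.180 → slack +0.790/-1.100; half-tol=0.180, Σhalf²=0.234825
  +E: nom +18.480 → Σnom=1.060; wc +0.250/-0.131 → slack +1.040/-1.231; half-tol=0.191, Σhalf²=0.271115
  -F: nom -19.300 → Σnom=-18.240; wc +0.170/-0.252 → slack +1.210/-1.483; half-tol=0.211, Σhalf²=0.315636
  +G: nom +9.220 → Σnom=-9.020; wc +0.110/-0.390 → slack +1.320/-1.873; half-tol=0.250, Σhalf²=0.378136
  +H: nom +28.900 → Σnom=19.880; wc +0.330/-0.360 → slack +1.650/-2.233; half-tol=0.345, Σhalf²=0.497161
  +I: nom +16.800 → Σnom=36.680; wc +0.255/-0.408 → slack +1.905/-2.641; half-tol=0.332, Σhalf²=0.607054
  -J: nom -12.300 → Σnom=24.380; wc +0.400/-0.327 → slack +2.305/-2.968; half-tol=0.364, Σhalf²=0.739186
Nominal = 24.380. Worst-case = [24.380 - 2.968, 24.380 + 2.305] = [21.412, 26.685]. RSS = √0.739186 = 0.860.

nominal=24.380 wc=[21.412,26.685] rss=0.860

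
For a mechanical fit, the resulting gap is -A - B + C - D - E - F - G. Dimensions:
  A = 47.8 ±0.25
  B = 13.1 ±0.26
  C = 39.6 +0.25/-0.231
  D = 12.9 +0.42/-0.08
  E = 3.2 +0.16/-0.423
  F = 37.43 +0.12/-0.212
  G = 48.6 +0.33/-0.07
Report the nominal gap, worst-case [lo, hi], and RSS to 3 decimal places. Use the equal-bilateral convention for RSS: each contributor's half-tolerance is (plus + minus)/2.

nominal=-123.430 wc=[-125.201,-121.885] rss=0.635

Stack each dimension's contribution:
  -A: nom -47.800 → Σnom=-47.800; wc +0.250/-0.250 → slack +0.250/-0.250; half-tol=0.250, Σhalf²=0.062500
  -B: nom -13.100 → Σnom=-60.900; wc +0.260/-0.260 → slack +0.510/-0.510; half-tol=0.260, Σhalf²=0.130100
  +C: nom +39.600 → Σnom=-21.300; wc +0.250/-0.231 → slack +0.760/-0.741; half-tol=0.240, Σhalf²=0.187940
  -D: nom -12.900 → Σnom=-34.200; wc +0.080/-0.420 → slack +0.840/-1.161; half-tol=0.250, Σhalf²=0.250440
  -E: nom -3.200 → Σnom=-37.400; wc +0.423/-0.160 → slack +1.263/-1.321; half-tol=0.291, Σhalf²=0.335412
  -F: nom -37.430 → Σnom=-74.830; wc +0.212/-0.120 → slack +1.475/-1.441; half-tol=0.166, Σhalf²=0.362968
  -G: nom -48.600 → Σnom=-123.430; wc +0.070/-0.330 → slack +1.545/-1.771; half-tol=0.200, Σhalf²=0.402968
Nominal = -123.430. Worst-case = [-123.430 - 1.771, -123.430 + 1.545] = [-125.201, -121.885]. RSS = √0.402968 = 0.635.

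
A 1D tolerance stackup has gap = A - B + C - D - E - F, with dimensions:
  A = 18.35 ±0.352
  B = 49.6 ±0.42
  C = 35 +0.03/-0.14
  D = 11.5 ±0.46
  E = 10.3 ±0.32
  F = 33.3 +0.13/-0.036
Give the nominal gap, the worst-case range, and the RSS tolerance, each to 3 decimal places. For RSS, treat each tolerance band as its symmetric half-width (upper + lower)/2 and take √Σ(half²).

Stack each dimension's contribution:
  +A: nom +18.350 → Σnom=18.350; wc +0.352/-0.352 → slack +0.352/-0.352; half-tol=0.352, Σhalf²=0.123904
  -B: nom -49.600 → Σnom=-31.250; wc +0.420/-0.420 → slack +0.772/-0.772; half-tol=0.420, Σhalf²=0.300304
  +C: nom +35.000 → Σnom=3.750; wc +0.030/-0.140 → slack +0.802/-0.912; half-tol=0.085, Σhalf²=0.307529
  -D: nom -11.500 → Σnom=-7.750; wc +0.460/-0.460 → slack +1.262/-1.372; half-tol=0.460, Σhalf²=0.519129
  -E: nom -10.300 → Σnom=-18.050; wc +0.320/-0.320 → slack +1.582/-1.692; half-tol=0.320, Σhalf²=0.621529
  -F: nom -33.300 → Σnom=-51.350; wc +0.036/-0.130 → slack +1.618/-1.822; half-tol=0.083, Σhalf²=0.628418
Nominal = -51.350. Worst-case = [-51.350 - 1.822, -51.350 + 1.618] = [-53.172, -49.732]. RSS = √0.628418 = 0.793.

nominal=-51.350 wc=[-53.172,-49.732] rss=0.793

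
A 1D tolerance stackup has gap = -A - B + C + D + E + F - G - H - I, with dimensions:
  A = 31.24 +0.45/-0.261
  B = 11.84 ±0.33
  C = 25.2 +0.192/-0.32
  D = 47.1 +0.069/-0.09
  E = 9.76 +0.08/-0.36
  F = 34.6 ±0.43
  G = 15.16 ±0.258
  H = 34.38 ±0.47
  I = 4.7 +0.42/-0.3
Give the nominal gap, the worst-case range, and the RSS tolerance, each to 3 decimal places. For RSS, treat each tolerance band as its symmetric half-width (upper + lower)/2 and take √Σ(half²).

Stack each dimension's contribution:
  -A: nom -31.240 → Σnom=-31.240; wc +0.261/-0.450 → slack +0.261/-0.450; half-tol=0.356, Σhalf²=0.126380
  -B: nom -11.840 → Σnom=-43.080; wc +0.330/-0.330 → slack +0.591/-0.780; half-tol=0.330, Σhalf²=0.235280
  +C: nom +25.200 → Σnom=-17.880; wc +0.192/-0.320 → slack +0.783/-1.100; half-tol=0.256, Σhalf²=0.300816
  +D: nom +47.100 → Σnom=29.220; wc +0.069/-0.090 → slack +0.852/-1.190; half-tol=0.080, Σhalf²=0.307137
  +E: nom +9.760 → Σnom=38.980; wc +0.080/-0.360 → slack +0.932/-1.550; half-tol=0.220, Σhalf²=0.355537
  +F: nom +34.600 → Σnom=73.580; wc +0.430/-0.430 → slack +1.362/-1.980; half-tol=0.430, Σhalf²=0.540436
  -G: nom -15.160 → Σnom=58.420; wc +0.258/-0.258 → slack +1.620/-2.238; half-tol=0.258, Σhalf²=0.607000
  -H: nom -34.380 → Σnom=24.040; wc +0.470/-0.470 → slack +2.090/-2.708; half-tol=0.470, Σhalf²=0.827900
  -I: nom -4.700 → Σnom=19.340; wc +0.300/-0.420 → slack +2.390/-3.128; half-tol=0.360, Σhalf²=0.957500
Nominal = 19.340. Worst-case = [19.340 - 3.128, 19.340 + 2.390] = [16.212, 21.730]. RSS = √0.957500 = 0.979.

nominal=19.340 wc=[16.212,21.730] rss=0.979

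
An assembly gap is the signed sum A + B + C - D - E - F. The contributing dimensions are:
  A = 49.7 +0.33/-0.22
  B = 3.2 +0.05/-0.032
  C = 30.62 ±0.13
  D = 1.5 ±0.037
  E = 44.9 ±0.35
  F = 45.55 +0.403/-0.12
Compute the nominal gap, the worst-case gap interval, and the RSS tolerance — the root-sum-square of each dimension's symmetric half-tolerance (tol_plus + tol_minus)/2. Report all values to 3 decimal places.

Stack each dimension's contribution:
  +A: nom +49.700 → Σnom=49.700; wc +0.330/-0.220 → slack +0.330/-0.220; half-tol=0.275, Σhalf²=0.075625
  +B: nom +3.200 → Σnom=52.900; wc +0.050/-0.032 → slack +0.380/-0.252; half-tol=0.041, Σhalf²=0.077306
  +C: nom +30.620 → Σnom=83.520; wc +0.130/-0.130 → slack +0.510/-0.382; half-tol=0.130, Σhalf²=0.094206
  -D: nom -1.500 → Σnom=82.020; wc +0.037/-0.037 → slack +0.547/-0.419; half-tol=0.037, Σhalf²=0.095575
  -E: nom -44.900 → Σnom=37.120; wc +0.350/-0.350 → slack +0.897/-0.769; half-tol=0.350, Σhalf²=0.218075
  -F: nom -45.550 → Σnom=-8.430; wc +0.120/-0.403 → slack +1.017/-1.172; half-tol=0.262, Σhalf²=0.286457
Nominal = -8.430. Worst-case = [-8.430 - 1.172, -8.430 + 1.017] = [-9.602, -7.413]. RSS = √0.286457 = 0.535.

nominal=-8.430 wc=[-9.602,-7.413] rss=0.535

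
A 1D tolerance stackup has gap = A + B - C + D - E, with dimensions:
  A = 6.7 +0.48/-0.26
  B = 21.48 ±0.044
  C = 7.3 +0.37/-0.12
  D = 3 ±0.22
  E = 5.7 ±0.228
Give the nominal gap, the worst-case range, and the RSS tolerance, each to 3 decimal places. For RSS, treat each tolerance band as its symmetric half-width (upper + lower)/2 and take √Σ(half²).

Stack each dimension's contribution:
  +A: nom +6.700 → Σnom=6.700; wc +0.480/-0.260 → slack +0.480/-0.260; half-tol=0.370, Σhalf²=0.136900
  +B: nom +21.480 → Σnom=28.180; wc +0.044/-0.044 → slack +0.524/-0.304; half-tol=0.044, Σhalf²=0.138836
  -C: nom -7.300 → Σnom=20.880; wc +0.120/-0.370 → slack +0.644/-0.674; half-tol=0.245, Σhalf²=0.198861
  +D: nom +3.000 → Σnom=23.880; wc +0.220/-0.220 → slack +0.864/-0.894; half-tol=0.220, Σhalf²=0.247261
  -E: nom -5.700 → Σnom=18.180; wc +0.228/-0.228 → slack +1.092/-1.122; half-tol=0.228, Σhalf²=0.299245
Nominal = 18.180. Worst-case = [18.180 - 1.122, 18.180 + 1.092] = [17.058, 19.272]. RSS = √0.299245 = 0.547.

nominal=18.180 wc=[17.058,19.272] rss=0.547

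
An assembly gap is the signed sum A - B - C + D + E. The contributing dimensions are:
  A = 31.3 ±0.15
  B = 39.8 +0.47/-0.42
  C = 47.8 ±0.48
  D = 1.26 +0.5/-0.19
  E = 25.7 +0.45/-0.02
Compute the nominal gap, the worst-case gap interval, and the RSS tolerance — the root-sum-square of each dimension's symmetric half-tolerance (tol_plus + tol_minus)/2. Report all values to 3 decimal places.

nominal=-29.340 wc=[-30.650,-27.340] rss=0.791

Stack each dimension's contribution:
  +A: nom +31.300 → Σnom=31.300; wc +0.150/-0.150 → slack +0.150/-0.150; half-tol=0.150, Σhalf²=0.022500
  -B: nom -39.800 → Σnom=-8.500; wc +0.420/-0.470 → slack +0.570/-0.620; half-tol=0.445, Σhalf²=0.220525
  -C: nom -47.800 → Σnom=-56.300; wc +0.480/-0.480 → slack +1.050/-1.100; half-tol=0.480, Σhalf²=0.450925
  +D: nom +1.260 → Σnom=-55.040; wc +0.500/-0.190 → slack +1.550/-1.290; half-tol=0.345, Σhalf²=0.569950
  +E: nom +25.700 → Σnom=-29.340; wc +0.450/-0.020 → slack +2.000/-1.310; half-tol=0.235, Σhalf²=0.625175
Nominal = -29.340. Worst-case = [-29.340 - 1.310, -29.340 + 2.000] = [-30.650, -27.340]. RSS = √0.625175 = 0.791.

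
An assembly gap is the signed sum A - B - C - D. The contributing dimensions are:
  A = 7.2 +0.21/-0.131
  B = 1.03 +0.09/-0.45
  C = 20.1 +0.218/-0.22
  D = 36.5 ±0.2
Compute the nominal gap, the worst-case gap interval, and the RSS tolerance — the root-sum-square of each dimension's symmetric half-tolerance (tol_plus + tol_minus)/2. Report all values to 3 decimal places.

Stack each dimension's contribution:
  +A: nom +7.200 → Σnom=7.200; wc +0.210/-0.131 → slack +0.210/-0.131; half-tol=0.170, Σhalf²=0.029070
  -B: nom -1.030 → Σnom=6.170; wc +0.450/-0.090 → slack +0.660/-0.221; half-tol=0.270, Σhalf²=0.101970
  -C: nom -20.100 → Σnom=-13.930; wc +0.220/-0.218 → slack +0.880/-0.439; half-tol=0.219, Σhalf²=0.149931
  -D: nom -36.500 → Σnom=-50.430; wc +0.200/-0.200 → slack +1.080/-0.639; half-tol=0.200, Σhalf²=0.189931
Nominal = -50.430. Worst-case = [-50.430 - 0.639, -50.430 + 1.080] = [-51.069, -49.350]. RSS = √0.189931 = 0.436.

nominal=-50.430 wc=[-51.069,-49.350] rss=0.436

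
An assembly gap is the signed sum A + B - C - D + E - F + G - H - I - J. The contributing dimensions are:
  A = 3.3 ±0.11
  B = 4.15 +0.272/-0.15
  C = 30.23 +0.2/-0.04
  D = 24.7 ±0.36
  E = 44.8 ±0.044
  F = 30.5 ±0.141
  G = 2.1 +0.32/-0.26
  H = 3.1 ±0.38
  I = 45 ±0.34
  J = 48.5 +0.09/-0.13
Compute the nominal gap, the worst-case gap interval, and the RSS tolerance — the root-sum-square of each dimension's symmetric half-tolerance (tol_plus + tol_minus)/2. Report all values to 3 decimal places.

nominal=-127.680 wc=[-129.755,-125.543] rss=0.761

Stack each dimension's contribution:
  +A: nom +3.300 → Σnom=3.300; wc +0.110/-0.110 → slack +0.110/-0.110; half-tol=0.110, Σhalf²=0.012100
  +B: nom +4.150 → Σnom=7.450; wc +0.272/-0.150 → slack +0.382/-0.260; half-tol=0.211, Σhalf²=0.056621
  -C: nom -30.230 → Σnom=-22.780; wc +0.040/-0.200 → slack +0.422/-0.460; half-tol=0.120, Σhalf²=0.071021
  -D: nom -24.700 → Σnom=-47.480; wc +0.360/-0.360 → slack +0.782/-0.820; half-tol=0.360, Σhalf²=0.200621
  +E: nom +44.800 → Σnom=-2.680; wc +0.044/-0.044 → slack +0.826/-0.864; half-tol=0.044, Σhalf²=0.202557
  -F: nom -30.500 → Σnom=-33.180; wc +0.141/-0.141 → slack +0.967/-1.005; half-tol=0.141, Σhalf²=0.222438
  +G: nom +2.100 → Σnom=-31.080; wc +0.320/-0.260 → slack +1.287/-1.265; half-tol=0.290, Σhalf²=0.306538
  -H: nom -3.100 → Σnom=-34.180; wc +0.380/-0.380 → slack +1.667/-1.645; half-tol=0.380, Σhalf²=0.450938
  -I: nom -45.000 → Σnom=-79.180; wc +0.340/-0.340 → slack +2.007/-1.985; half-tol=0.340, Σhalf²=0.566538
  -J: nom -48.500 → Σnom=-127.680; wc +0.130/-0.090 → slack +2.137/-2.075; half-tol=0.110, Σhalf²=0.578638
Nominal = -127.680. Worst-case = [-127.680 - 2.075, -127.680 + 2.137] = [-129.755, -125.543]. RSS = √0.578638 = 0.761.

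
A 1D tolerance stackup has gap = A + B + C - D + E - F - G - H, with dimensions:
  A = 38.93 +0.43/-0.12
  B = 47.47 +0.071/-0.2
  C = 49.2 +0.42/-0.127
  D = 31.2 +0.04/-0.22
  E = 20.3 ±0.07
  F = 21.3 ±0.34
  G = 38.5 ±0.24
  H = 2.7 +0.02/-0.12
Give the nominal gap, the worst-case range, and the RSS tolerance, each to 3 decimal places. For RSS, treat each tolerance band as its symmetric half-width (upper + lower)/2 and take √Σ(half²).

Stack each dimension's contribution:
  +A: nom +38.930 → Σnom=38.930; wc +0.430/-0.120 → slack +0.430/-0.120; half-tol=0.275, Σhalf²=0.075625
  +B: nom +47.470 → Σnom=86.400; wc +0.071/-0.200 → slack +0.501/-0.320; half-tol=0.136, Σhalf²=0.093985
  +C: nom +49.200 → Σnom=135.600; wc +0.420/-0.127 → slack +0.921/-0.447; half-tol=0.273, Σhalf²=0.168788
  -D: nom -31.200 → Σnom=104.400; wc +0.220/-0.040 → slack +1.141/-0.487; half-tol=0.130, Σhalf²=0.185688
  +E: nom +20.300 → Σnom=124.700; wc +0.070/-0.070 → slack +1.211/-0.557; half-tol=0.070, Σhalf²=0.190587
  -F: nom -21.300 → Σnom=103.400; wc +0.340/-0.340 → slack +1.551/-0.897; half-tol=0.340, Σhalf²=0.306188
  -G: nom -38.500 → Σnom=64.900; wc +0.240/-0.240 → slack +1.791/-1.137; half-tol=0.240, Σhalf²=0.363787
  -H: nom -2.700 → Σnom=62.200; wc +0.120/-0.020 → slack +1.911/-1.157; half-tol=0.070, Σhalf²=0.368688
Nominal = 62.200. Worst-case = [62.200 - 1.157, 62.200 + 1.911] = [61.043, 64.111]. RSS = √0.368688 = 0.607.

nominal=62.200 wc=[61.043,64.111] rss=0.607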